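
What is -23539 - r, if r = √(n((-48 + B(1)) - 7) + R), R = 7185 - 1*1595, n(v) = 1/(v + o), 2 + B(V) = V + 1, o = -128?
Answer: -23539 - √187203327/183 ≈ -23614.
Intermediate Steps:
B(V) = -1 + V (B(V) = -2 + (V + 1) = -2 + (1 + V) = -1 + V)
n(v) = 1/(-128 + v) (n(v) = 1/(v - 128) = 1/(-128 + v))
R = 5590 (R = 7185 - 1595 = 5590)
r = √187203327/183 (r = √(1/(-128 + ((-48 + (-1 + 1)) - 7)) + 5590) = √(1/(-128 + ((-48 + 0) - 7)) + 5590) = √(1/(-128 + (-48 - 7)) + 5590) = √(1/(-128 - 55) + 5590) = √(1/(-183) + 5590) = √(-1/183 + 5590) = √(1022969/183) = √187203327/183 ≈ 74.766)
-23539 - r = -23539 - √187203327/183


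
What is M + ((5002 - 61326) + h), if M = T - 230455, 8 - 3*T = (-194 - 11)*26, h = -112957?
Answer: -1193870/3 ≈ -3.9796e+5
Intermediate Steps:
T = 5338/3 (T = 8/3 - (-194 - 11)*26/3 = 8/3 - (-205)*26/3 = 8/3 - ⅓*(-5330) = 8/3 + 5330/3 = 5338/3 ≈ 1779.3)
M = -686027/3 (M = 5338/3 - 230455 = -686027/3 ≈ -2.2868e+5)
M + ((5002 - 61326) + h) = -686027/3 + ((5002 - 61326) - 112957) = -686027/3 + (-56324 - 112957) = -686027/3 - 169281 = -1193870/3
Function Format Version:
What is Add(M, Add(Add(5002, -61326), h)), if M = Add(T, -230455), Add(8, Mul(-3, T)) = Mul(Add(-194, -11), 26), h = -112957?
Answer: Rational(-1193870, 3) ≈ -3.9796e+5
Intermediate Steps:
T = Rational(5338, 3) (T = Add(Rational(8, 3), Mul(Rational(-1, 3), Mul(Add(-194, -11), 26))) = Add(Rational(8, 3), Mul(Rational(-1, 3), Mul(-205, 26))) = Add(Rational(8, 3), Mul(Rational(-1, 3), -5330)) = Add(Rational(8, 3), Rational(5330, 3)) = Rational(5338, 3) ≈ 1779.3)
M = Rational(-686027, 3) (M = Add(Rational(5338, 3), -230455) = Rational(-686027, 3) ≈ -2.2868e+5)
Add(M, Add(Add(5002, -61326), h)) = Add(Rational(-686027, 3), Add(Add(5002, -61326), -112957)) = Add(Rational(-686027, 3), Add(-56324, -112957)) = Add(Rational(-686027, 3), -169281) = Rational(-1193870, 3)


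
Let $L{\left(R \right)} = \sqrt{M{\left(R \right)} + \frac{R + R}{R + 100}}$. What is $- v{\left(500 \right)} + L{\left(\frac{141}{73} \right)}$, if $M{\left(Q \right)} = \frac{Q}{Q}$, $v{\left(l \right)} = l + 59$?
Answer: $-559 + \frac{\sqrt{57466843}}{7441} \approx -557.98$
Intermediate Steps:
$v{\left(l \right)} = 59 + l$
$M{\left(Q \right)} = 1$
$L{\left(R \right)} = \sqrt{1 + \frac{2 R}{100 + R}}$ ($L{\left(R \right)} = \sqrt{1 + \frac{R + R}{R + 100}} = \sqrt{1 + \frac{2 R}{100 + R}}$)
$- v{\left(500 \right)} + L{\left(\frac{141}{73} \right)} = - (59 + 500) + \sqrt{\frac{100 + 3 \cdot \frac{141}{73}}{100 + \frac{141}{73}}} = \left(-1\right) 559 + \sqrt{\frac{100 + 3 \cdot 141 \cdot \frac{1}{73}}{100 + 141 \cdot \frac{1}{73}}} = -559 + \sqrt{\frac{100 + 3 \cdot \frac{141}{73}}{100 + \frac{141}{73}}} = -559 + \sqrt{\frac{100 + \frac{423}{73}}{\frac{7441}{73}}} = -559 + \sqrt{\frac{73}{7441} \cdot \frac{7723}{73}} = -559 + \sqrt{\frac{7723}{7441}} = -559 + \frac{\sqrt{57466843}}{7441}$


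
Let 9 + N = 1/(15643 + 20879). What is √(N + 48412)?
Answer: √7173628381286/12174 ≈ 220.01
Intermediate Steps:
N = -328697/36522 (N = -9 + 1/(15643 + 20879) = -9 + 1/36522 = -328697/36522 ≈ -9.0000)
√(N + 48412) = √(-328697/36522 + 48412) = √(1767774367/36522) = √7173628381286/12174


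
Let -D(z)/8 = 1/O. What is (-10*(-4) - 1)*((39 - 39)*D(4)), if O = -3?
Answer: 0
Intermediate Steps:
D(z) = 8/3 (D(z) = -8/(-3) = -8*(-⅓) = 8/3)
(-10*(-4) - 1)*((39 - 39)*D(4)) = (-10*(-4) - 1)*((39 - 39)*(8/3)) = (40 - 1)*(0*(8/3)) = 39*0 = 0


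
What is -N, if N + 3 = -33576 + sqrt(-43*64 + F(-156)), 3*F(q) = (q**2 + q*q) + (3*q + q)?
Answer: 33579 - 4*sqrt(829) ≈ 33464.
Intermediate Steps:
F(q) = 2*q**2/3 + 4*q/3 (F(q) = ((q**2 + q*q) + (3*q + q))/3 = ((q**2 + q**2) + 4*q)/3 = (2*q**2 + 4*q)/3 = 2*q**2/3 + 4*q/3)
N = -33579 + 4*sqrt(829) (N = -3 + (-33576 + sqrt(-43*64 + (2/3)*(-156)*(2 - 156))) = -3 + (-33576 + sqrt(-2752 + (2/3)*(-156)*(-154))) = -3 + (-33576 + sqrt(-2752 + 16016)) = -3 + (-33576 + sqrt(13264)) = -3 + (-33576 + 4*sqrt(829)) = -33579 + 4*sqrt(829) ≈ -33464.)
-N = -(-33579 + 4*sqrt(829)) = 33579 - 4*sqrt(829)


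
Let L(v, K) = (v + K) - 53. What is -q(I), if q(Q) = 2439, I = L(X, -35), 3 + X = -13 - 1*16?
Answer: -2439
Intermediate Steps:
X = -32 (X = -3 + (-13 - 1*16) = -3 + (-13 - 16) = -3 - 29 = -32)
L(v, K) = -53 + K + v (L(v, K) = (K + v) - 53 = -53 + K + v)
I = -120 (I = -53 - 35 - 32 = -120)
-q(I) = -1*2439 = -2439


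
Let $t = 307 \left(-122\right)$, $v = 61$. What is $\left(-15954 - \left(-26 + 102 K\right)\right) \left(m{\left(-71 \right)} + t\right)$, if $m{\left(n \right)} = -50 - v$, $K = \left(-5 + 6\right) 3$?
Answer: $609830210$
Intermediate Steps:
$K = 3$ ($K = 1 \cdot 3 = 3$)
$m{\left(n \right)} = -111$ ($m{\left(n \right)} = -50 - 61 = -111$)
$t = -37454$
$\left(-15954 - \left(-26 + 102 K\right)\right) \left(m{\left(-71 \right)} + t\right) = \left(-15954 + \left(26 - 306\right)\right) \left(-111 - 37454\right) = \left(-15954 + \left(26 - 306\right)\right) \left(-37565\right) = \left(-15954 - 280\right) \left(-37565\right) = \left(-16234\right) \left(-37565\right) = 609830210$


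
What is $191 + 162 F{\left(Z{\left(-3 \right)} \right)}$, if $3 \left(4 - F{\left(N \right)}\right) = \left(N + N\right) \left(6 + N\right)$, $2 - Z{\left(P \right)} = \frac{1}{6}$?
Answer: $-712$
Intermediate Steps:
$Z{\left(P \right)} = \frac{11}{6}$ ($Z{\left(P \right)} = 2 - \frac{1}{6} = \frac{11}{6}$)
$F{\left(N \right)} = 4 - \frac{2 N \left(6 + N\right)}{3}$ ($F{\left(N \right)} = 4 - \frac{\left(N + N\right) \left(6 + N\right)}{3} = 4 - \frac{2 N \left(6 + N\right)}{3}$)
$191 + 162 F{\left(Z{\left(-3 \right)} \right)} = 191 + 162 \left(4 - \frac{22}{3} - \frac{2 \left(\frac{11}{6}\right)^{2}}{3}\right) = 191 + 162 \left(4 - \frac{22}{3} - \frac{121}{54}\right) = 191 + 162 \left(- \frac{301}{54}\right) = 191 - 903 = -712$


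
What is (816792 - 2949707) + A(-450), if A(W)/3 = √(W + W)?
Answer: -2132915 + 90*I ≈ -2.1329e+6 + 90.0*I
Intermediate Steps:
A(W) = 3*√2*√W (A(W) = 3*√(W + W) = 3*√(2*W) = 3*(√2*√W) = 3*√2*√W)
(816792 - 2949707) + A(-450) = (816792 - 2949707) + 3*√2*√(-450) = -2132915 + 3*√2*(15*I*√2) = -2132915 + 90*I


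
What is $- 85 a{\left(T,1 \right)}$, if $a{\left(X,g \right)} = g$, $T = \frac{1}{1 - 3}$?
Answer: $-85$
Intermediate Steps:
$T = - \frac{1}{2}$ ($T = \frac{1}{-2} = - \frac{1}{2} \approx -0.5$)
$- 85 a{\left(T,1 \right)} = \left(-85\right) 1 = -85$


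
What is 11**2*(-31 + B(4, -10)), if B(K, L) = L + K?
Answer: -4477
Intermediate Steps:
B(K, L) = K + L
11**2*(-31 + B(4, -10)) = 11**2*(-31 + (4 - 10)) = 121*(-31 - 6) = 121*(-37) = -4477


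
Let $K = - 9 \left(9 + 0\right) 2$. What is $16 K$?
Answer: $-2592$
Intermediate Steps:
$K = -162$ ($K = \left(-9\right) 9 \cdot 2 = \left(-81\right) 2 = -162$)
$16 K = 16 \left(-162\right) = -2592$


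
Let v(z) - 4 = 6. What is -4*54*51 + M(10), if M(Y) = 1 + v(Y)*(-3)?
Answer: -11045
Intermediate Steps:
v(z) = 10 (v(z) = 4 + 6 = 10)
M(Y) = -29 (M(Y) = 1 + 10*(-3) = 1 - 30 = -29)
-4*54*51 + M(10) = -4*54*51 - 29 = -216*51 - 29 = -11016 - 29 = -11045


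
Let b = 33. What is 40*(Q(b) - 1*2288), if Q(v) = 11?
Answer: -91080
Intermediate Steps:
40*(Q(b) - 1*2288) = 40*(11 - 1*2288) = 40*(11 - 2288) = 40*(-2277) = -91080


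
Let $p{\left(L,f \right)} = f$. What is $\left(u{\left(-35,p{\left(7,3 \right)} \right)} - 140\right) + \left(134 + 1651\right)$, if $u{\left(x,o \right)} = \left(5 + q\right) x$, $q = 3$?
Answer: $1365$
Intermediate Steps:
$u{\left(x,o \right)} = 8 x$ ($u{\left(x,o \right)} = \left(5 + 3\right) x = 8 x$)
$\left(u{\left(-35,p{\left(7,3 \right)} \right)} - 140\right) + \left(134 + 1651\right) = \left(8 \left(-35\right) - 140\right) + \left(134 + 1651\right) = \left(-280 - 140\right) + 1785 = -420 + 1785 = 1365$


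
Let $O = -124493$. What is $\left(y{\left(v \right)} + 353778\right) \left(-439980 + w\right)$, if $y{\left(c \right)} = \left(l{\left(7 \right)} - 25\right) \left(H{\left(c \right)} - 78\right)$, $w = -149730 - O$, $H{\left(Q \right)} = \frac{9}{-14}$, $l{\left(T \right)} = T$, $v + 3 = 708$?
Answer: $- \frac{1156694614035}{7} \approx -1.6524 \cdot 10^{11}$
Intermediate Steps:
$v = 705$ ($v = -3 + 708 = 705$)
$H{\left(Q \right)} = - \frac{9}{14}$ ($H{\left(Q \right)} = 9 \left(- \frac{1}{14}\right) = - \frac{9}{14}$)
$w = -25237$ ($w = -149730 - -124493 = -149730 + 124493 = -25237$)
$y{\left(c \right)} = \frac{9909}{7}$ ($y{\left(c \right)} = \left(7 - 25\right) \left(- \frac{9}{14} - 78\right) = \left(-18\right) \left(- \frac{1101}{14}\right) = \frac{9909}{7}$)
$\left(y{\left(v \right)} + 353778\right) \left(-439980 + w\right) = \left(\frac{9909}{7} + 353778\right) \left(-439980 - 25237\right) = \frac{2486355}{7} \left(-465217\right) = - \frac{1156694614035}{7}$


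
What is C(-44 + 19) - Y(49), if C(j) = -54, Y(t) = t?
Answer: -103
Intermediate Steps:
C(-44 + 19) - Y(49) = -54 - 1*49 = -54 - 49 = -103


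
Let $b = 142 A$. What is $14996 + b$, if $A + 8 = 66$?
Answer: $23232$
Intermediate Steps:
$A = 58$ ($A = -8 + 66 = 58$)
$b = 8236$ ($b = 142 \cdot 58 = 8236$)
$14996 + b = 14996 + 8236 = 23232$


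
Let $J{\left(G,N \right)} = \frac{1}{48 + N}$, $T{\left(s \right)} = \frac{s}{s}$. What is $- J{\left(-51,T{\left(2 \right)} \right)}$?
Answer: $- \frac{1}{49} \approx -0.020408$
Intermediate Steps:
$T{\left(s \right)} = 1$
$- J{\left(-51,T{\left(2 \right)} \right)} = - \frac{1}{48 + 1} = - \frac{1}{49}$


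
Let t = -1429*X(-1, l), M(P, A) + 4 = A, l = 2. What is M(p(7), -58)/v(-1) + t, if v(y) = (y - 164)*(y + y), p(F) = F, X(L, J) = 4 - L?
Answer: -1178956/165 ≈ -7145.2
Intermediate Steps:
M(P, A) = -4 + A
v(y) = 2*y*(-164 + y) (v(y) = (-164 + y)*(2*y) = 2*y*(-164 + y))
t = -7145 (t = -1429*(4 - 1*(-1)) = -1429*(4 + 1) = -1429*5 = -7145)
M(p(7), -58)/v(-1) + t = (-4 - 58)/((2*(-1)*(-164 - 1))) - 7145 = -62/(2*(-1)*(-165)) - 7145 = -62/330 - 7145 = -62*1/330 - 7145 = -31/165 - 7145 = -1178956/165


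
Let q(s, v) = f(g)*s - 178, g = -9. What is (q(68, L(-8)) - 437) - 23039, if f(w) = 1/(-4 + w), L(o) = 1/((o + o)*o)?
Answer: -307570/13 ≈ -23659.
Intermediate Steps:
L(o) = 1/(2*o²) (L(o) = 1/(((2*o))*o) = (1/(2*o))/o = 1/(2*o²))
q(s, v) = -178 - s/13 (q(s, v) = s/(-4 - 9) - 178 = s/(-13) - 178 = -s/13 - 178 = -178 - s/13)
(q(68, L(-8)) - 437) - 23039 = ((-178 - 1/13*68) - 437) - 23039 = ((-178 - 68/13) - 437) - 23039 = (-2382/13 - 437) - 23039 = -8063/13 - 23039 = -307570/13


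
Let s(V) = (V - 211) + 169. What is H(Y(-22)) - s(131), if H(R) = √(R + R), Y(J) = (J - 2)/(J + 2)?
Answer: -89 + 2*√15/5 ≈ -87.451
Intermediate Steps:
Y(J) = (-2 + J)/(2 + J)
s(V) = -42 + V (s(V) = (-211 + V) + 169 = -42 + V)
H(R) = √2*√R (H(R) = √(2*R) = √2*√R)
H(Y(-22)) - s(131) = √2*√((-2 - 22)/(2 - 22)) - (-42 + 131) = √2*√(-24/(-20)) - 1*89 = √2*√(-1/20*(-24)) - 89 = √2*√(6/5) - 89 = √2*(√30/5) - 89 = 2*√15/5 - 89 = -89 + 2*√15/5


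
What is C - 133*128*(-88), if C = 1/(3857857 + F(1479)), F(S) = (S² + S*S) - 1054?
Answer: 12331986078721/8231685 ≈ 1.4981e+6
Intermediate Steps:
F(S) = -1054 + 2*S² (F(S) = (S² + S²) - 1054 = 2*S² - 1054 = -1054 + 2*S²)
C = 1/8231685 (C = 1/(3857857 + (-1054 + 2*1479²)) = 1/(3857857 + (-1054 + 2*2187441)) = 1/(3857857 + (-1054 + 4374882)) = 1/(3857857 + 4373828) = 1/8231685 ≈ 1.2148e-7)
C - 133*128*(-88) = 1/8231685 - 133*128*(-88) = 1/8231685 - 17024*(-88) = 1/8231685 - 1*(-1498112) = 1/8231685 + 1498112 = 12331986078721/8231685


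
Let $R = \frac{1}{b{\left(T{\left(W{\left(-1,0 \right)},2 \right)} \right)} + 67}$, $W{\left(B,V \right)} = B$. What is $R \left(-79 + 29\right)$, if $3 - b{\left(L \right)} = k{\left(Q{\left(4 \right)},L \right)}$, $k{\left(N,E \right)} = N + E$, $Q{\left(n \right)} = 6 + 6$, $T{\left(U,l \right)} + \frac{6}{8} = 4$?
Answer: $- \frac{200}{219} \approx -0.91324$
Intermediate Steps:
$T{\left(U,l \right)} = \frac{13}{4}$ ($T{\left(U,l \right)} = - \frac{3}{4} + 4 = \frac{13}{4}$)
$Q{\left(n \right)} = 12$
$k{\left(N,E \right)} = E + N$
$b{\left(L \right)} = -9 - L$ ($b{\left(L \right)} = 3 - \left(L + 12\right) = 3 - \left(12 + L\right) = -9 - L$)
$R = \frac{4}{219}$ ($R = \frac{1}{\left(-9 - \frac{13}{4}\right) + 67} = \frac{1}{- \frac{49}{4} + 67} = \frac{1}{\frac{219}{4}} = \frac{4}{219} \approx 0.018265$)
$R \left(-79 + 29\right) = \frac{4 \left(-79 + 29\right)}{219} = \frac{4}{219} \left(-50\right) = - \frac{200}{219}$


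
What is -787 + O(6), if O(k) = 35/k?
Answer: -4687/6 ≈ -781.17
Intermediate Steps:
-787 + O(6) = -787 + 35/6 = -4687/6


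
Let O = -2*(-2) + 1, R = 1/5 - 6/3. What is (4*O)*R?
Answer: -36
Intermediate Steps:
R = -9/5 (R = 1*(⅕) - 6*⅓ = ⅕ - 2 = -9/5 ≈ -1.8000)
O = 5 (O = 4 + 1 = 5)
(4*O)*R = (4*5)*(-9/5) = 20*(-9/5) = -36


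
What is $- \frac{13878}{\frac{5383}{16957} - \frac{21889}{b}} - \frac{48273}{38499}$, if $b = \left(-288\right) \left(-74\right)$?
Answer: $\frac{64357691793704209}{3291013571741} \approx 19556.0$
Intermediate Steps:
$b = 21312$
$- \frac{13878}{\frac{5383}{16957} - \frac{21889}{b}} - \frac{48273}{38499} = - \frac{13878}{\frac{5383}{16957} - \frac{21889}{21312}} - \frac{48273}{38499} = - \frac{13878}{5383 \cdot \frac{1}{16957} - \frac{21889}{21312}} - \frac{16091}{12833} = - \frac{13878}{\frac{5383}{16957} - \frac{21889}{21312}} - \frac{16091}{12833} = - \frac{13878}{- \frac{256449277}{361387584}} - \frac{16091}{12833} = \left(-13878\right) \left(- \frac{361387584}{256449277}\right) - \frac{16091}{12833} = \frac{5015336890752}{256449277} - \frac{16091}{12833} = \frac{64357691793704209}{3291013571741}$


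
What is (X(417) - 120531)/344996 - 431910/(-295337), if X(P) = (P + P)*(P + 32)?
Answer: 224003623455/101890083652 ≈ 2.1985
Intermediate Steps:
X(P) = 2*P*(32 + P) (X(P) = (2*P)*(32 + P) = 2*P*(32 + P))
(X(417) - 120531)/344996 - 431910/(-295337) = (2*417*(32 + 417) - 120531)/344996 - 431910/(-295337) = (2*417*449 - 120531)*(1/344996) - 431910*(-1/295337) = (374466 - 120531)*(1/344996) + 431910/295337 = 253935*(1/344996) + 431910/295337 = 253935/344996 + 431910/295337 = 224003623455/101890083652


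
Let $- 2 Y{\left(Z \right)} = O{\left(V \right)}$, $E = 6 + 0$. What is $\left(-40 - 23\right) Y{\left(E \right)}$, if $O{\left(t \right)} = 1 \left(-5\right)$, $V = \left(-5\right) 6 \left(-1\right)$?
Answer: $- \frac{315}{2} \approx -157.5$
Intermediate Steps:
$V = 30$ ($V = \left(-30\right) \left(-1\right) = 30$)
$O{\left(t \right)} = -5$
$E = 6$
$Y{\left(Z \right)} = \frac{5}{2}$ ($Y{\left(Z \right)} = \left(- \frac{1}{2}\right) \left(-5\right) = \frac{5}{2}$)
$\left(-40 - 23\right) Y{\left(E \right)} = \left(-40 - 23\right) \frac{5}{2} = \left(-63\right) \frac{5}{2} = - \frac{315}{2}$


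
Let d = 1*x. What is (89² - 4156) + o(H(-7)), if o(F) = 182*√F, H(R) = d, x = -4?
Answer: 3765 + 364*I ≈ 3765.0 + 364.0*I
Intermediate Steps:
d = -4 (d = 1*(-4) = -4)
H(R) = -4
(89² - 4156) + o(H(-7)) = (89² - 4156) + 182*√(-4) = (7921 - 4156) + 182*(2*I) = 3765 + 364*I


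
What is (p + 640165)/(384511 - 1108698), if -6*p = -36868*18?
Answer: -750769/724187 ≈ -1.0367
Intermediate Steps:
p = 110604 (p = -(-18434)*18/3 = -1/6*(-663624) = 110604)
(p + 640165)/(384511 - 1108698) = (110604 + 640165)/(384511 - 1108698) = 750769/(-724187) = 750769*(-1/724187) = -750769/724187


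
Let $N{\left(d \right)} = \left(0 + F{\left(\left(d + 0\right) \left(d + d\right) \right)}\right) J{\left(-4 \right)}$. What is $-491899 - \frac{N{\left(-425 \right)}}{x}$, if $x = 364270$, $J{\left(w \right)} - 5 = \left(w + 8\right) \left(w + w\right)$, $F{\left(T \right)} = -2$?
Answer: $- \frac{89592024392}{182135} \approx -4.919 \cdot 10^{5}$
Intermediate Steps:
$J{\left(w \right)} = 5 + 2 w \left(8 + w\right)$ ($J{\left(w \right)} = 5 + \left(w + 8\right) \left(w + w\right) = 5 + \left(8 + w\right) 2 w = 5 + 2 w \left(8 + w\right)$)
$N{\left(d \right)} = 54$ ($N{\left(d \right)} = \left(0 - 2\right) \left(5 + 2 \left(-4\right)^{2} + 16 \left(-4\right)\right) = - 2 \left(5 + 2 \cdot 16 - 64\right) = - 2 \left(5 + 32 - 64\right) = \left(-2\right) \left(-27\right) = 54$)
$-491899 - \frac{N{\left(-425 \right)}}{x} = -491899 - \frac{54}{364270} = -491899 - 54 \cdot \frac{1}{364270} = -491899 - \frac{27}{182135} = - \frac{89592024392}{182135}$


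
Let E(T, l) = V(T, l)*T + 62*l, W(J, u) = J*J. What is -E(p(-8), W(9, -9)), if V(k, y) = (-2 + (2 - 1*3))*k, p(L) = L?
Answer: -4830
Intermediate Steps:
V(k, y) = -3*k (V(k, y) = (-2 + (2 - 3))*k = (-2 - 1)*k = -3*k)
W(J, u) = J²
E(T, l) = -3*T² + 62*l (E(T, l) = (-3*T)*T + 62*l = -3*T² + 62*l)
-E(p(-8), W(9, -9)) = -(-3*(-8)² + 62*9²) = -(-3*64 + 62*81) = -(-192 + 5022) = -1*4830 = -4830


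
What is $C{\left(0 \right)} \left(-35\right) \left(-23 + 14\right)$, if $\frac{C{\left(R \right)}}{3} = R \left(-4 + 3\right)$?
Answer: $0$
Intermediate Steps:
$C{\left(R \right)} = - 3 R$ ($C{\left(R \right)} = 3 R \left(-4 + 3\right) = 3 R \left(-1\right) = 3 \left(- R\right) = - 3 R$)
$C{\left(0 \right)} \left(-35\right) \left(-23 + 14\right) = \left(-3\right) 0 \left(-35\right) \left(-23 + 14\right) = 0 \left(-35\right) \left(-9\right) = 0 \left(-9\right) = 0$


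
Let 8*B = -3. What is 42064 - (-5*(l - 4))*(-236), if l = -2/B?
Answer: 121472/3 ≈ 40491.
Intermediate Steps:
B = -3/8 (B = (1/8)*(-3) = -3/8 ≈ -0.37500)
l = 16/3 (l = -2/(-3/8) = -2*(-8/3) = 16/3 ≈ 5.3333)
42064 - (-5*(l - 4))*(-236) = 42064 - (-5*(16/3 - 4))*(-236) = 42064 - (-5*4/3)*(-236) = 42064 - (-20)*(-236)/3 = 42064 - 1*4720/3 = 42064 - 4720/3 = 121472/3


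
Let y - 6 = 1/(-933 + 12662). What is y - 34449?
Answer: -403981946/11729 ≈ -34443.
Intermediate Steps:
y = 70375/11729 (y = 6 + 1/(-933 + 12662) = 6 + 1/11729 = 70375/11729 ≈ 6.0001)
y - 34449 = 70375/11729 - 34449 = -403981946/11729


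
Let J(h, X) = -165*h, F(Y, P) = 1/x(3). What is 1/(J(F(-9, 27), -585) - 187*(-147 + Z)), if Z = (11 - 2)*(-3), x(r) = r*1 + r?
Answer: 2/65021 ≈ 3.0759e-5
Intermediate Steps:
x(r) = 2*r (x(r) = r + r = 2*r)
Z = -27 (Z = 9*(-3) = -27)
F(Y, P) = ⅙ (F(Y, P) = 1/(2*3) = 1/6 = 1*(⅙) = ⅙)
1/(J(F(-9, 27), -585) - 187*(-147 + Z)) = 1/(-165*⅙ - 187*(-147 - 27)) = 1/(-55/2 - 187*(-174)) = 1/(-55/2 + 32538) = 1/(65021/2) = 2/65021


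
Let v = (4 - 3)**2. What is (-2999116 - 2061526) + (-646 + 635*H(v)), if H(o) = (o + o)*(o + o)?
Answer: -5058748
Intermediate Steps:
v = 1 (v = 1**2 = 1)
H(o) = 4*o**2 (H(o) = (2*o)*(2*o) = 4*o**2)
(-2999116 - 2061526) + (-646 + 635*H(v)) = (-2999116 - 2061526) + (-646 + 635*(4*1**2)) = -5060642 + (-646 + 635*(4*1)) = -5060642 + (-646 + 635*4) = -5060642 + (-646 + 2540) = -5060642 + 1894 = -5058748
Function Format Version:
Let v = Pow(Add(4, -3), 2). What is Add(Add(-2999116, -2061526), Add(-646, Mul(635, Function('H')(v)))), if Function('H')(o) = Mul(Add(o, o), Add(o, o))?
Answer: -5058748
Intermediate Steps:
v = 1 (v = Pow(1, 2) = 1)
Function('H')(o) = Mul(4, Pow(o, 2)) (Function('H')(o) = Mul(Mul(2, o), Mul(2, o)) = Mul(4, Pow(o, 2)))
Add(Add(-2999116, -2061526), Add(-646, Mul(635, Function('H')(v)))) = Add(Add(-2999116, -2061526), Add(-646, Mul(635, Mul(4, Pow(1, 2))))) = Add(-5060642, Add(-646, Mul(635, Mul(4, 1)))) = Add(-5060642, Add(-646, Mul(635, 4))) = Add(-5060642, Add(-646, 2540)) = Add(-5060642, 1894) = -5058748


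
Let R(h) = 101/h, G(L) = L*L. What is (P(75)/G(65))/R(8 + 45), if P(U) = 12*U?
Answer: 1908/17069 ≈ 0.11178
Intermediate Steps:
G(L) = L²
(P(75)/G(65))/R(8 + 45) = ((12*75)/(65²))/((101/(8 + 45))) = (900/4225)/((101/53)) = (900*(1/4225))/((101*(1/53))) = 36/(169*(101/53)) = (36/169)*(53/101) = 1908/17069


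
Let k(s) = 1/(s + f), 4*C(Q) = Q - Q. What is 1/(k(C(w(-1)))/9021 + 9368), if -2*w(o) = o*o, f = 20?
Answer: 180420/1690174561 ≈ 0.00010675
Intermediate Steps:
w(o) = -o**2/2 (w(o) = -o*o/2 = -o**2/2)
C(Q) = 0 (C(Q) = (Q - Q)/4 = (1/4)*0 = 0)
k(s) = 1/(20 + s) (k(s) = 1/(s + 20) = 1/(20 + s))
1/(k(C(w(-1)))/9021 + 9368) = 1/(1/((20 + 0)*9021) + 9368) = 1/((1/9021)/20 + 9368) = 1/((1/20)*(1/9021) + 9368) = 1/(1/180420 + 9368) = 1/(1690174561/180420) = 180420/1690174561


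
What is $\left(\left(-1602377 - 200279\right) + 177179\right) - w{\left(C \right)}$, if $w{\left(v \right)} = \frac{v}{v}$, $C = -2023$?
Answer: $-1625478$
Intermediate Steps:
$w{\left(v \right)} = 1$
$\left(\left(-1602377 - 200279\right) + 177179\right) - w{\left(C \right)} = \left(\left(-1602377 - 200279\right) + 177179\right) - 1 = \left(-1802656 + 177179\right) - 1 = -1625477 - 1 = -1625478$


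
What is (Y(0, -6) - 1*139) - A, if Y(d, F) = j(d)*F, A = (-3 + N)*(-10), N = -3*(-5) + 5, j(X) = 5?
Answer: 1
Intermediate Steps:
N = 20 (N = 15 + 5 = 20)
A = -170 (A = (-3 + 20)*(-10) = 17*(-10) = -170)
Y(d, F) = 5*F
(Y(0, -6) - 1*139) - A = (5*(-6) - 1*139) - 1*(-170) = (-30 - 139) + 170 = -169 + 170 = 1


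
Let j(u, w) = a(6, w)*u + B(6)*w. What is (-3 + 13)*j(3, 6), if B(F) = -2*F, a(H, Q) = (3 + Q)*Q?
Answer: 900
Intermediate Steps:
a(H, Q) = Q*(3 + Q)
j(u, w) = -12*w + u*w*(3 + w) (j(u, w) = (w*(3 + w))*u + (-2*6)*w = u*w*(3 + w) - 12*w = -12*w + u*w*(3 + w))
(-3 + 13)*j(3, 6) = (-3 + 13)*(6*(-12 + 3*(3 + 6))) = 10*(6*(-12 + 3*9)) = 10*(6*(-12 + 27)) = 10*(6*15) = 10*90 = 900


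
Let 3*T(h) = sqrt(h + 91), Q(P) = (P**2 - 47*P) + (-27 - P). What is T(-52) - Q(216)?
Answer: -36261 + sqrt(39)/3 ≈ -36259.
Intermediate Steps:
Q(P) = -27 + P**2 - 48*P
T(h) = sqrt(91 + h)/3 (T(h) = sqrt(h + 91)/3 = sqrt(91 + h)/3)
T(-52) - Q(216) = sqrt(91 - 52)/3 - (-27 + 216**2 - 48*216) = sqrt(39)/3 - (-27 + 46656 - 10368) = sqrt(39)/3 - 1*36261 = sqrt(39)/3 - 36261 = -36261 + sqrt(39)/3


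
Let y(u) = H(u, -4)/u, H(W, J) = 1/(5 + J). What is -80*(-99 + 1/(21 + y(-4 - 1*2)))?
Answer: 197904/25 ≈ 7916.2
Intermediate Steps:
y(u) = 1/u (y(u) = 1/((5 - 4)*u) = 1/(1*u) = 1/u)
-80*(-99 + 1/(21 + y(-4 - 1*2))) = -80*(-99 + 1/(21 + 1/(-4 - 1*2))) = -80*(-99 + 1/(21 + 1/(-4 - 2))) = -80*(-99 + 1/(21 + 1/(-6))) = -80*(-99 + 1/(21 - 1/6)) = -80*(-99 + 1/(125/6)) = -80*(-99 + 6/125) = -80*(-12369/125) = 197904/25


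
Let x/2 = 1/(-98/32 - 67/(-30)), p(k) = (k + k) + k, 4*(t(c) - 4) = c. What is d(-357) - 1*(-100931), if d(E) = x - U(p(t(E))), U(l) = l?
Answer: 80542733/796 ≈ 1.0118e+5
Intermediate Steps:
t(c) = 4 + c/4
p(k) = 3*k (p(k) = 2*k + k = 3*k)
x = -480/199 (x = 2/(-98/32 - 67/(-30)) = 2/(-98*1/32 - 67*(-1/30)) = 2/(-49/16 + 67/30) = 2/(-199/240) = 2*(-240/199) = -480/199 ≈ -2.4121)
d(E) = -2868/199 - 3*E/4 (d(E) = -480/199 - 3*(4 + E/4) = -480/199 - (12 + 3*E/4) = -480/199 + (-12 - 3*E/4) = -2868/199 - 3*E/4)
d(-357) - 1*(-100931) = (-2868/199 - 3/4*(-357)) - 1*(-100931) = (-2868/199 + 1071/4) + 100931 = 201657/796 + 100931 = 80542733/796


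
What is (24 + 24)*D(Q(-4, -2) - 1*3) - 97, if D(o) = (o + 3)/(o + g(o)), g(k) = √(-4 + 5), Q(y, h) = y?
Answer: -65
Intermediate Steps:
g(k) = 1 (g(k) = √1 = 1)
D(o) = (3 + o)/(1 + o) (D(o) = (o + 3)/(o + 1) = (3 + o)/(1 + o))
(24 + 24)*D(Q(-4, -2) - 1*3) - 97 = (24 + 24)*((3 + (-4 - 1*3))/(1 + (-4 - 1*3))) - 97 = 48*((3 + (-4 - 3))/(1 + (-4 - 3))) - 97 = 48*((3 - 7)/(1 - 7)) - 97 = 48*(-4/(-6)) - 97 = 48*(-⅙*(-4)) - 97 = 48*(⅔) - 97 = 32 - 97 = -65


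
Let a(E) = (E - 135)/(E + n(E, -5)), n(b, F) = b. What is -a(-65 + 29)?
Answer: -19/8 ≈ -2.3750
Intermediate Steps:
a(E) = (-135 + E)/(2*E) (a(E) = (E - 135)/(E + E) = (-135 + E)/((2*E)) = (-135 + E)*(1/(2*E)) = (-135 + E)/(2*E))
-a(-65 + 29) = -(-135 + (-65 + 29))/(2*(-65 + 29)) = -(-135 - 36)/(2*(-36)) = -(-1)*(-171)/(2*36) = -1*19/8 = -19/8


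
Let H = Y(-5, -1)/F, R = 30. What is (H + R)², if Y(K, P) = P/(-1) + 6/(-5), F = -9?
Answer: 1825201/2025 ≈ 901.33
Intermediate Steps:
Y(K, P) = -6/5 - P (Y(K, P) = P*(-1) + 6*(-⅕) = -P - 6/5 = -6/5 - P)
H = 1/45 (H = (-6/5 - 1*(-1))/(-9) = (-6/5 + 1)*(-⅑) = -⅕*(-⅑) = 1/45 ≈ 0.022222)
(H + R)² = (1/45 + 30)² = (1351/45)² = 1825201/2025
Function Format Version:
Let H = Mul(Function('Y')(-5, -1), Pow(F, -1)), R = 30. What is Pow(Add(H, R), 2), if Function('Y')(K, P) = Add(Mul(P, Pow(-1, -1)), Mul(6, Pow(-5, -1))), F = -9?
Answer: Rational(1825201, 2025) ≈ 901.33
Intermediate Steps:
Function('Y')(K, P) = Add(Rational(-6, 5), Mul(-1, P)) (Function('Y')(K, P) = Add(Mul(P, -1), Mul(6, Rational(-1, 5))) = Add(Mul(-1, P), Rational(-6, 5)) = Add(Rational(-6, 5), Mul(-1, P)))
H = Rational(1, 45) (H = Mul(Add(Rational(-6, 5), Mul(-1, -1)), Pow(-9, -1)) = Mul(Add(Rational(-6, 5), 1), Rational(-1, 9)) = Mul(Rational(-1, 5), Rational(-1, 9)) = Rational(1, 45) ≈ 0.022222)
Pow(Add(H, R), 2) = Pow(Add(Rational(1, 45), 30), 2) = Pow(Rational(1351, 45), 2) = Rational(1825201, 2025)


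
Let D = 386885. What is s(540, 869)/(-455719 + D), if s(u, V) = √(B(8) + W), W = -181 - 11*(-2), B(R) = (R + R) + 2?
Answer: -I*√141/68834 ≈ -0.00017251*I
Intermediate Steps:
B(R) = 2 + 2*R (B(R) = 2*R + 2 = 2 + 2*R)
W = -159 (W = -181 + 22 = -159)
s(u, V) = I*√141 (s(u, V) = √((2 + 2*8) - 159) = √((2 + 16) - 159) = √(18 - 159) = √(-141) = I*√141)
s(540, 869)/(-455719 + D) = (I*√141)/(-455719 + 386885) = (I*√141)/(-68834) = (I*√141)*(-1/68834) = -I*√141/68834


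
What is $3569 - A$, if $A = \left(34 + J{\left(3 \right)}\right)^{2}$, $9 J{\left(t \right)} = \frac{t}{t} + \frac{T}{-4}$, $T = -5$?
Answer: $\frac{38335}{16} \approx 2395.9$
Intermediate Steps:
$J{\left(t \right)} = \frac{1}{4}$ ($J{\left(t \right)} = \frac{\frac{t}{t} - \frac{5}{-4}}{9} = \frac{1 - - \frac{5}{4}}{9} = \frac{1 + \frac{5}{4}}{9} = \frac{1}{9} \cdot \frac{9}{4} = \frac{1}{4}$)
$A = \frac{18769}{16}$ ($A = \left(34 + \frac{1}{4}\right)^{2} = \left(\frac{137}{4}\right)^{2} = \frac{18769}{16} \approx 1173.1$)
$3569 - A = 3569 - \frac{18769}{16} = \frac{38335}{16}$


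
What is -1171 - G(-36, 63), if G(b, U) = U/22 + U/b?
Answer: -51573/44 ≈ -1172.1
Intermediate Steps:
G(b, U) = U/22 + U/b (G(b, U) = U*(1/22) + U/b = U/22 + U/b)
-1171 - G(-36, 63) = -1171 - ((1/22)*63 + 63/(-36)) = -1171 - (63/22 + 63*(-1/36)) = -1171 - (63/22 - 7/4) = -1171 - 1*49/44 = -1171 - 49/44 = -51573/44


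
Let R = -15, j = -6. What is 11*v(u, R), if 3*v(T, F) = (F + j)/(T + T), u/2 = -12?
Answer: 77/48 ≈ 1.6042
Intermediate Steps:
u = -24 (u = 2*(-12) = -24)
v(T, F) = (-6 + F)/(6*T) (v(T, F) = ((F - 6)/(T + T))/3 = ((-6 + F)/((2*T)))/3 = ((-6 + F)*(1/(2*T)))/3 = ((-6 + F)/(2*T))/3 = (-6 + F)/(6*T))
11*v(u, R) = 11*((1/6)*(-6 - 15)/(-24)) = 11*((1/6)*(-1/24)*(-21)) = 11*(7/48) = 77/48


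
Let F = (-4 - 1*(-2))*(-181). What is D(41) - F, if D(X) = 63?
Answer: -299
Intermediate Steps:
F = 362 (F = (-4 + 2)*(-181) = -2*(-181) = 362)
D(41) - F = 63 - 1*362 = 63 - 362 = -299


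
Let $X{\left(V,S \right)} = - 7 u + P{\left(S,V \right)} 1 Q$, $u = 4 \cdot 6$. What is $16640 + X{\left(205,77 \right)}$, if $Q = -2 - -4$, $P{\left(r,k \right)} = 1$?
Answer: $16474$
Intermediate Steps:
$Q = 2$ ($Q = -2 + 4 = 2$)
$u = 24$
$X{\left(V,S \right)} = -166$ ($X{\left(V,S \right)} = \left(-7\right) 24 + 1 \cdot 1 \cdot 2 = -168 + 1 \cdot 2 = -168 + 2 = -166$)
$16640 + X{\left(205,77 \right)} = 16640 - 166 = 16474$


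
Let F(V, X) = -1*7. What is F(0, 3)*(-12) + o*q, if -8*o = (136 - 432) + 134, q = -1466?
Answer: -59205/2 ≈ -29603.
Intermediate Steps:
F(V, X) = -7
o = 81/4 (o = -((136 - 432) + 134)/8 = -(-296 + 134)/8 = -⅛*(-162) = 81/4 ≈ 20.250)
F(0, 3)*(-12) + o*q = -7*(-12) + (81/4)*(-1466) = 84 - 59373/2 = -59205/2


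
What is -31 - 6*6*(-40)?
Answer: 1409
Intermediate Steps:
-31 - 6*6*(-40) = -31 - 36*(-40) = -31 + 1440 = 1409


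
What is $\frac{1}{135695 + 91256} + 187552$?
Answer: $\frac{42565113953}{226951} \approx 1.8755 \cdot 10^{5}$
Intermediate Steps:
$\frac{1}{135695 + 91256} + 187552 = \frac{1}{226951} + 187552 = \frac{42565113953}{226951}$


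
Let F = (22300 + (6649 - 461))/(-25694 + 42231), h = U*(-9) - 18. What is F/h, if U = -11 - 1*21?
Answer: 4748/744165 ≈ 0.0063803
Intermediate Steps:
U = -32 (U = -11 - 21 = -32)
h = 270 (h = -32*(-9) - 18 = 288 - 18 = 270)
F = 28488/16537 (F = (22300 + 6188)/16537 = 28488*(1/16537) = 28488/16537 ≈ 1.7227)
F/h = (28488/16537)/270 = (28488/16537)*(1/270) = 4748/744165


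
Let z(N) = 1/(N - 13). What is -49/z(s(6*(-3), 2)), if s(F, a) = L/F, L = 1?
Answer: 11515/18 ≈ 639.72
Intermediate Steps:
s(F, a) = 1/F
z(N) = 1/(-13 + N)
-49/z(s(6*(-3), 2)) = -49/(1/(-13 + 1/(6*(-3)))) = -49/(1/(-13 + 1/(-18))) = -49/(1/(-13 - 1/18)) = -49/(1/(-235/18)) = -49/(-18/235) = -49*(-235/18) = 11515/18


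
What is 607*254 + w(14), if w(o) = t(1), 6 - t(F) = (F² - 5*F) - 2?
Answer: 154190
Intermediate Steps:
t(F) = 8 - F² + 5*F (t(F) = 6 - ((F² - 5*F) - 2) = 6 - (-2 + F² - 5*F) = 6 + (2 - F² + 5*F) = 8 - F² + 5*F)
w(o) = 12 (w(o) = 8 - 1*1² + 5*1 = 8 - 1*1 + 5 = 8 - 1 + 5 = 12)
607*254 + w(14) = 607*254 + 12 = 154178 + 12 = 154190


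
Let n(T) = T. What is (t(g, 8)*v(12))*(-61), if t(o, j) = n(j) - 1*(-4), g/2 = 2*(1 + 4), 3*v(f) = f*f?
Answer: -35136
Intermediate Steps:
v(f) = f²/3 (v(f) = (f*f)/3 = f²/3)
g = 20 (g = 2*(2*(1 + 4)) = 2*(2*5) = 2*10 = 20)
t(o, j) = 4 + j (t(o, j) = j - 1*(-4) = j + 4 = 4 + j)
(t(g, 8)*v(12))*(-61) = ((4 + 8)*((⅓)*12²))*(-61) = (12*((⅓)*144))*(-61) = (12*48)*(-61) = 576*(-61) = -35136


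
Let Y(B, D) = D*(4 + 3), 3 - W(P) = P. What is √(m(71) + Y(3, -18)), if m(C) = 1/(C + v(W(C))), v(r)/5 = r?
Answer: I*√9117755/269 ≈ 11.225*I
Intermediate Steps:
W(P) = 3 - P
v(r) = 5*r
Y(B, D) = 7*D (Y(B, D) = D*7 = 7*D)
m(C) = 1/(15 - 4*C) (m(C) = 1/(C + 5*(3 - C)) = 1/(C + (15 - 5*C)) = 1/(15 - 4*C))
√(m(71) + Y(3, -18)) = √(1/(15 - 4*71) + 7*(-18)) = √(1/(15 - 284) - 126) = √(1/(-269) - 126) = √(-1/269 - 126) = √(-33895/269) = I*√9117755/269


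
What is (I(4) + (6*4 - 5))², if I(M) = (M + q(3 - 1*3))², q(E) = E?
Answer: 1225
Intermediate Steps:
I(M) = M² (I(M) = (M + (3 - 1*3))² = (M + (3 - 3))² = (M + 0)² = M²)
(I(4) + (6*4 - 5))² = (4² + (6*4 - 5))² = (16 + (24 - 5))² = (16 + 19)² = 35² = 1225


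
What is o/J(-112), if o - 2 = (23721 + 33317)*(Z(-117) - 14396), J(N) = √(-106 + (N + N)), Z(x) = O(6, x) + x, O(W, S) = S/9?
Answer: 414266993*I*√330/165 ≈ 4.5609e+7*I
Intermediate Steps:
O(W, S) = S/9 (O(W, S) = S*(⅑) = S/9)
Z(x) = 10*x/9 (Z(x) = x/9 + x = 10*x/9)
J(N) = √(-106 + 2*N)
o = -828533986 (o = 2 + (23721 + 33317)*((10/9)*(-117) - 14396) = 2 + 57038*(-130 - 14396) = 2 + 57038*(-14526) = 2 - 828533988 = -828533986)
o/J(-112) = -828533986/√(-106 + 2*(-112)) = -828533986/√(-106 - 224) = -828533986*(-I*√330/330) = -(-414266993)*I*√330/165 = 414266993*I*√330/165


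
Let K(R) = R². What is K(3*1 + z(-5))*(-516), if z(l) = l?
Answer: -2064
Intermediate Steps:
K(3*1 + z(-5))*(-516) = (3*1 - 5)²*(-516) = (3 - 5)²*(-516) = (-2)²*(-516) = 4*(-516) = -2064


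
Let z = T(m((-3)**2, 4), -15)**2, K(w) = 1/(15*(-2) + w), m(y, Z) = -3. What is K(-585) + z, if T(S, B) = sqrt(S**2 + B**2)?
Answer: 143909/615 ≈ 234.00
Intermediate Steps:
T(S, B) = sqrt(B**2 + S**2)
K(w) = 1/(-30 + w)
z = 234 (z = (sqrt((-15)**2 + (-3)**2))**2 = (sqrt(225 + 9))**2 = (sqrt(234))**2 = (3*sqrt(26))**2 = 234)
K(-585) + z = 1/(-30 - 585) + 234 = 1/(-615) + 234 = -1/615 + 234 = 143909/615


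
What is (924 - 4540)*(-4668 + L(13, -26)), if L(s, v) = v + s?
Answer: 16926496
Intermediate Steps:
L(s, v) = s + v
(924 - 4540)*(-4668 + L(13, -26)) = (924 - 4540)*(-4668 + (13 - 26)) = -3616*(-4668 - 13) = -3616*(-4681) = 16926496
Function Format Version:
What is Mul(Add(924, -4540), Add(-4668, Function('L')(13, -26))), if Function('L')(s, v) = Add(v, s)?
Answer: 16926496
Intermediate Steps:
Function('L')(s, v) = Add(s, v)
Mul(Add(924, -4540), Add(-4668, Function('L')(13, -26))) = Mul(Add(924, -4540), Add(-4668, Add(13, -26))) = Mul(-3616, Add(-4668, -13)) = Mul(-3616, -4681) = 16926496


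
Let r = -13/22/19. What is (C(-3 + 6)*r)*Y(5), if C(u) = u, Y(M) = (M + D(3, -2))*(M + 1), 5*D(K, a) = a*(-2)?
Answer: -3393/1045 ≈ -3.2469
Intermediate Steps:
D(K, a) = -2*a/5 (D(K, a) = (a*(-2))/5 = (-2*a)/5 = -2*a/5)
Y(M) = (1 + M)*(⅘ + M) (Y(M) = (M - ⅖*(-2))*(M + 1) = (M + ⅘)*(1 + M) = (⅘ + M)*(1 + M) = (1 + M)*(⅘ + M))
r = -13/418 (r = -13*1/22*(1/19) = -13/22*1/19 = -13/418 ≈ -0.031100)
(C(-3 + 6)*r)*Y(5) = ((-3 + 6)*(-13/418))*(⅘ + 5² + (9/5)*5) = (3*(-13/418))*(⅘ + 25 + 9) = -39/418*174/5 = -3393/1045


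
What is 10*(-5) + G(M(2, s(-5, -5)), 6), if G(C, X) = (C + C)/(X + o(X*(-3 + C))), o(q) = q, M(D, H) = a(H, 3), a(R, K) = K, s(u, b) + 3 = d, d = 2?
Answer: -49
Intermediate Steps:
s(u, b) = -1 (s(u, b) = -3 + 2 = -1)
M(D, H) = 3
G(C, X) = 2*C/(X + X*(-3 + C)) (G(C, X) = (C + C)/(X + X*(-3 + C)) = (2*C)/(X + X*(-3 + C)) = 2*C/(X + X*(-3 + C)))
10*(-5) + G(M(2, s(-5, -5)), 6) = 10*(-5) + 2*3/(6*(-2 + 3)) = -50 + 2*3*(⅙)/1 = -50 + 2*3*(⅙)*1 = -50 + 1 = -49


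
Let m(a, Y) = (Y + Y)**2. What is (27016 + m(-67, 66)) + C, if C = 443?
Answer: 44883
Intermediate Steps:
m(a, Y) = 4*Y**2 (m(a, Y) = (2*Y)**2 = 4*Y**2)
(27016 + m(-67, 66)) + C = (27016 + 4*66**2) + 443 = (27016 + 4*4356) + 443 = (27016 + 17424) + 443 = 44440 + 443 = 44883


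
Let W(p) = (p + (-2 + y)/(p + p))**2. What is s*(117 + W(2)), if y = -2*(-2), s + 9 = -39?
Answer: -5916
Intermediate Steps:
s = -48 (s = -9 - 39 = -48)
y = 4
W(p) = (p + 1/p)**2 (W(p) = (p + (-2 + 4)/(p + p))**2 = (p + 2/((2*p)))**2 = (p + 2*(1/(2*p)))**2 = (p + 1/p)**2)
s*(117 + W(2)) = -48*(117 + (1 + 2**2)**2/2**2) = -48*(117 + (1 + 4)**2/4) = -48*(117 + (1/4)*5**2) = -48*(117 + (1/4)*25) = -48*(117 + 25/4) = -48*493/4 = -5916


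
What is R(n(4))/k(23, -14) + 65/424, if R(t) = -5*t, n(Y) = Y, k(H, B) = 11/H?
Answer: -194325/4664 ≈ -41.665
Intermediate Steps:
R(n(4))/k(23, -14) + 65/424 = (-5*4)/((11/23)) + 65/424 = -20/(11*(1/23)) + 65*(1/424) = -20/11/23 + 65/424 = -20*23/11 + 65/424 = -460/11 + 65/424 = -194325/4664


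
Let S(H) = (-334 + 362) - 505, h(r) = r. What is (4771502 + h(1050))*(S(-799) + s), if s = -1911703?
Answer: -9125978483360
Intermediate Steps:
S(H) = -477 (S(H) = 28 - 505 = -477)
(4771502 + h(1050))*(S(-799) + s) = (4771502 + 1050)*(-477 - 1911703) = 4772552*(-1912180) = -9125978483360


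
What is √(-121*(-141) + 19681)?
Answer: √36742 ≈ 191.68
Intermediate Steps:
√(-121*(-141) + 19681) = √(17061 + 19681) = √36742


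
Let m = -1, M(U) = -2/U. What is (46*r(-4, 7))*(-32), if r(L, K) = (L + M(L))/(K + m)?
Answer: 2576/3 ≈ 858.67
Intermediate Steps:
r(L, K) = (L - 2/L)/(-1 + K) (r(L, K) = (L - 2/L)/(K - 1) = (L - 2/L)/(-1 + K))
(46*r(-4, 7))*(-32) = (46*((-2 + (-4)**2)/((-4)*(-1 + 7))))*(-32) = (46*(-1/4*(-2 + 16)/6))*(-32) = (46*(-1/4*1/6*14))*(-32) = (46*(-7/12))*(-32) = -161/6*(-32) = 2576/3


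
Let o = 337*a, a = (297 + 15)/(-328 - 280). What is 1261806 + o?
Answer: 95884113/76 ≈ 1.2616e+6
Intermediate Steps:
a = -39/76 (a = 312/(-608) = 312*(-1/608) = -39/76 ≈ -0.51316)
o = -13143/76 (o = 337*(-39/76) = -13143/76 ≈ -172.93)
1261806 + o = 1261806 - 13143/76 = 95884113/76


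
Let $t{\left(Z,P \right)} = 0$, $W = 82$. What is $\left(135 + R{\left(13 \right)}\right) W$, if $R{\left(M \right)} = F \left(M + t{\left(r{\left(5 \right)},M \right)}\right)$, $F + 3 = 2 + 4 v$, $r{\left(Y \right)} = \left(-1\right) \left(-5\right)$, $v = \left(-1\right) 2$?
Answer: $1476$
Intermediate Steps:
$v = -2$
$r{\left(Y \right)} = 5$
$F = -9$ ($F = -3 + \left(2 + 4 \left(-2\right)\right) = -3 + \left(2 - 8\right) = -3 - 6 = -9$)
$R{\left(M \right)} = - 9 M$ ($R{\left(M \right)} = - 9 \left(M + 0\right) = - 9 M$)
$\left(135 + R{\left(13 \right)}\right) W = \left(135 - 117\right) 82 = 18 \cdot 82 = 1476$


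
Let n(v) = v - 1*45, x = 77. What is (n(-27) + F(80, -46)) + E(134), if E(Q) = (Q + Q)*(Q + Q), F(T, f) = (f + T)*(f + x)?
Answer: 72806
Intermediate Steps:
F(T, f) = (77 + f)*(T + f) (F(T, f) = (f + T)*(f + 77) = (T + f)*(77 + f) = (77 + f)*(T + f))
E(Q) = 4*Q² (E(Q) = (2*Q)*(2*Q) = 4*Q²)
n(v) = -45 + v (n(v) = v - 45 = -45 + v)
(n(-27) + F(80, -46)) + E(134) = ((-45 - 27) + ((-46)² + 77*80 + 77*(-46) + 80*(-46))) + 4*134² = (-72 + (2116 + 6160 - 3542 - 3680)) + 4*17956 = (-72 + 1054) + 71824 = 982 + 71824 = 72806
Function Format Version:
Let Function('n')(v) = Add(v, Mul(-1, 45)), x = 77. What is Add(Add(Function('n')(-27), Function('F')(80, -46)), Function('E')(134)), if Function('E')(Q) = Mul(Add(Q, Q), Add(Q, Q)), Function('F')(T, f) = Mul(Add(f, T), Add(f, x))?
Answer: 72806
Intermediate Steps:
Function('F')(T, f) = Mul(Add(77, f), Add(T, f)) (Function('F')(T, f) = Mul(Add(f, T), Add(f, 77)) = Mul(Add(T, f), Add(77, f)) = Mul(Add(77, f), Add(T, f)))
Function('E')(Q) = Mul(4, Pow(Q, 2)) (Function('E')(Q) = Mul(Mul(2, Q), Mul(2, Q)) = Mul(4, Pow(Q, 2)))
Function('n')(v) = Add(-45, v) (Function('n')(v) = Add(v, -45) = Add(-45, v))
Add(Add(Function('n')(-27), Function('F')(80, -46)), Function('E')(134)) = Add(Add(Add(-45, -27), Add(Pow(-46, 2), Mul(77, 80), Mul(77, -46), Mul(80, -46))), Mul(4, Pow(134, 2))) = Add(Add(-72, Add(2116, 6160, -3542, -3680)), Mul(4, 17956)) = Add(Add(-72, 1054), 71824) = Add(982, 71824) = 72806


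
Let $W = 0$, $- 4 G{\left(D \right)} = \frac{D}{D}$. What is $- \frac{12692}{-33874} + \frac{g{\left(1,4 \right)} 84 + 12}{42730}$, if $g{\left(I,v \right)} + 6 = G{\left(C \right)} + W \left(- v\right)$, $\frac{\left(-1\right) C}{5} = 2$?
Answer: $\frac{262475899}{723718010} \approx 0.36268$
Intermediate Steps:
$C = -10$ ($C = \left(-5\right) 2 = -10$)
$G{\left(D \right)} = - \frac{1}{4}$ ($G{\left(D \right)} = - \frac{D \frac{1}{D}}{4} = \left(- \frac{1}{4}\right) 1 = - \frac{1}{4}$)
$g{\left(I,v \right)} = - \frac{25}{4}$ ($g{\left(I,v \right)} = -6 - \left(\frac{1}{4} + 0 \left(- v\right)\right) = -6 + \left(- \frac{1}{4} + 0\right) = -6 - \frac{1}{4} = - \frac{25}{4}$)
$- \frac{12692}{-33874} + \frac{g{\left(1,4 \right)} 84 + 12}{42730} = - \frac{12692}{-33874} + \frac{\left(- \frac{25}{4}\right) 84 + 12}{42730} = \left(-12692\right) \left(- \frac{1}{33874}\right) + \left(-525 + 12\right) \frac{1}{42730} = \frac{6346}{16937} - \frac{513}{42730} = \frac{262475899}{723718010}$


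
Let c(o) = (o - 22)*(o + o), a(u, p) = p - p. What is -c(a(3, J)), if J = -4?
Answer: 0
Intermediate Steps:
a(u, p) = 0
c(o) = 2*o*(-22 + o) (c(o) = (-22 + o)*(2*o) = 2*o*(-22 + o))
-c(a(3, J)) = -2*0*(-22 + 0) = -2*0*(-22) = -1*0 = 0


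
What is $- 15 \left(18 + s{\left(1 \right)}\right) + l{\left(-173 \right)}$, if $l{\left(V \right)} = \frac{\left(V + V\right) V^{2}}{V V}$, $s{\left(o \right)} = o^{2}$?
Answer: $-631$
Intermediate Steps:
$l{\left(V \right)} = 2 V$ ($l{\left(V \right)} = \frac{2 V V^{2}}{V^{2}} = \frac{2 V^{3}}{V^{2}} = 2 V$)
$- 15 \left(18 + s{\left(1 \right)}\right) + l{\left(-173 \right)} = - 15 \left(18 + 1^{2}\right) + 2 \left(-173\right) = - 15 \left(18 + 1\right) - 346 = \left(-15\right) 19 - 346 = -285 - 346 = -631$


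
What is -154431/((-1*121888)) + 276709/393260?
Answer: 23614760413/11983418720 ≈ 1.9706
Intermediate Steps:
-154431/((-1*121888)) + 276709/393260 = -154431/(-121888) + 276709*(1/393260) = -154431*(-1/121888) + 276709/393260 = 154431/121888 + 276709/393260 = 23614760413/11983418720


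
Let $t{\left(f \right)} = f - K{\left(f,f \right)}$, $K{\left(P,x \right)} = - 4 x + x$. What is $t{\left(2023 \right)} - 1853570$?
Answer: $-1845478$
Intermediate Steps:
$K{\left(P,x \right)} = - 3 x$
$t{\left(f \right)} = 4 f$ ($t{\left(f \right)} = f - - 3 f = f + 3 f = 4 f$)
$t{\left(2023 \right)} - 1853570 = 4 \cdot 2023 - 1853570 = 8092 - 1853570 = -1845478$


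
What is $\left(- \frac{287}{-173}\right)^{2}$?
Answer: $\frac{82369}{29929} \approx 2.7521$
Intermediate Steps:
$\left(- \frac{287}{-173}\right)^{2} = \left(\left(-287\right) \left(- \frac{1}{173}\right)\right)^{2} = \left(\frac{287}{173}\right)^{2} = \frac{82369}{29929}$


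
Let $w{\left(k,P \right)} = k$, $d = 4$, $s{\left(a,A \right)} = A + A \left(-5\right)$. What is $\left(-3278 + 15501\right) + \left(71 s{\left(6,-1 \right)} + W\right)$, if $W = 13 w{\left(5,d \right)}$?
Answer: $12572$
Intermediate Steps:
$s{\left(a,A \right)} = - 4 A$ ($s{\left(a,A \right)} = A - 5 A = - 4 A$)
$W = 65$ ($W = 13 \cdot 5 = 65$)
$\left(-3278 + 15501\right) + \left(71 s{\left(6,-1 \right)} + W\right) = \left(-3278 + 15501\right) + \left(71 \left(\left(-4\right) \left(-1\right)\right) + 65\right) = 12223 + \left(71 \cdot 4 + 65\right) = 12223 + \left(284 + 65\right) = 12223 + 349 = 12572$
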